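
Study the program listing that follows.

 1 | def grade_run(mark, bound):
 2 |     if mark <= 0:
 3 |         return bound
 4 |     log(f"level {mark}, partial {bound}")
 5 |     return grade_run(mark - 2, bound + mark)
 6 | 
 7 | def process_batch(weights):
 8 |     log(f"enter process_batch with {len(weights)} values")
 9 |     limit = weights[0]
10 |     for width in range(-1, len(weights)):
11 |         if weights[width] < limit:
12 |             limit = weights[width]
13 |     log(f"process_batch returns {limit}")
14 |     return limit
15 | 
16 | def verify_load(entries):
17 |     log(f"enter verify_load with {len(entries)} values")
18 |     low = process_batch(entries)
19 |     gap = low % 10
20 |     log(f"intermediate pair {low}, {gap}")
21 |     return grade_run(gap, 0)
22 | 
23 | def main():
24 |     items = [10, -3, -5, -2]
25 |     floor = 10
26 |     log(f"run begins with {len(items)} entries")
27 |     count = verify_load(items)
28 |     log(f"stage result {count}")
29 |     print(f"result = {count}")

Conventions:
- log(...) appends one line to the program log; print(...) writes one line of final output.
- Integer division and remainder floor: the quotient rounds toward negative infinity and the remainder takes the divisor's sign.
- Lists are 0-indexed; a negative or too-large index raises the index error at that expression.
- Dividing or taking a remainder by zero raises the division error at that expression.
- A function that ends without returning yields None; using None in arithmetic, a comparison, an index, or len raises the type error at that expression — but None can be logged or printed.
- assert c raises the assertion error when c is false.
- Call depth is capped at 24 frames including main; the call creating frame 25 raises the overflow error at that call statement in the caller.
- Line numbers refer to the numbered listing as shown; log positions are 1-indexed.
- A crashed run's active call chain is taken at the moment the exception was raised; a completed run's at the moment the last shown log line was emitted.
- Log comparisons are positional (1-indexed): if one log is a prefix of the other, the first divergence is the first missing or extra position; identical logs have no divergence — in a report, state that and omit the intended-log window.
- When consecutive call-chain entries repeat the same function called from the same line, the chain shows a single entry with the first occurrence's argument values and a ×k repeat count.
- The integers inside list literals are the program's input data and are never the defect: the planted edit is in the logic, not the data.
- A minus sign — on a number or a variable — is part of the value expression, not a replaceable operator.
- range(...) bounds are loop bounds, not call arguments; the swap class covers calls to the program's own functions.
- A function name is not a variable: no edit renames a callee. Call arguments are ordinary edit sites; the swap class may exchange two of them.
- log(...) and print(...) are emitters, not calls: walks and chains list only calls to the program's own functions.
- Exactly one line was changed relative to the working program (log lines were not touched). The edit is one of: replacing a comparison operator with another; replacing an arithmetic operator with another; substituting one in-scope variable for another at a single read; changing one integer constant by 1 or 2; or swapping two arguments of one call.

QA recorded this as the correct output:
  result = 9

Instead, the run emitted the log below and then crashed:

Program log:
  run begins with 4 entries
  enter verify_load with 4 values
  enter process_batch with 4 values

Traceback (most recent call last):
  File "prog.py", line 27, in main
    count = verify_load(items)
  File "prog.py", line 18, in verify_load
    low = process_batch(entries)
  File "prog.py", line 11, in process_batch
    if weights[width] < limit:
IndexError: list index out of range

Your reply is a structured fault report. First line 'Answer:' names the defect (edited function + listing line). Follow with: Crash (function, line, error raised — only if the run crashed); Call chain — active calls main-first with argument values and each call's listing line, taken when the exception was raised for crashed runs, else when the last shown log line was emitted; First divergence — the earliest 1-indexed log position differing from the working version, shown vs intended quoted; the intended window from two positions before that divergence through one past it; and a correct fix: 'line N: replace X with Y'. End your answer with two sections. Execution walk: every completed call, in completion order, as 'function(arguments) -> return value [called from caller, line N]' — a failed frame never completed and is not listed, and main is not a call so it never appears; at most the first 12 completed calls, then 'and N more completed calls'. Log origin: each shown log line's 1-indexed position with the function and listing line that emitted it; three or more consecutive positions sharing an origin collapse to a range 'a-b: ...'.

Answer: the defect is in process_batch at line 10.
The tell: A complete run would log 'process_batch returns -5' next, but this one stopped at 3 lines.
Crash: process_batch, line 11, IndexError.
Call chain: main -> verify_load([10, -3, -5, -2]) (called at line 27) -> process_batch([10, -3, -5, -2]) (called at line 18).
First divergence: position 4 — the faulty run's log ends after 3 lines; the working version continues with 'process_batch returns -5'.
Intended log window:
  2: enter verify_load with 4 values
  3: enter process_batch with 4 values
  4: process_batch returns -5
  5: intermediate pair -5, 5
Execution walk:
  (no call completed)
Log origins:
  1: logged in main at line 26
  2: logged in verify_load at line 17
  3: logged in process_batch at line 8
A correct fix: line 10: replace `-1` with `1`.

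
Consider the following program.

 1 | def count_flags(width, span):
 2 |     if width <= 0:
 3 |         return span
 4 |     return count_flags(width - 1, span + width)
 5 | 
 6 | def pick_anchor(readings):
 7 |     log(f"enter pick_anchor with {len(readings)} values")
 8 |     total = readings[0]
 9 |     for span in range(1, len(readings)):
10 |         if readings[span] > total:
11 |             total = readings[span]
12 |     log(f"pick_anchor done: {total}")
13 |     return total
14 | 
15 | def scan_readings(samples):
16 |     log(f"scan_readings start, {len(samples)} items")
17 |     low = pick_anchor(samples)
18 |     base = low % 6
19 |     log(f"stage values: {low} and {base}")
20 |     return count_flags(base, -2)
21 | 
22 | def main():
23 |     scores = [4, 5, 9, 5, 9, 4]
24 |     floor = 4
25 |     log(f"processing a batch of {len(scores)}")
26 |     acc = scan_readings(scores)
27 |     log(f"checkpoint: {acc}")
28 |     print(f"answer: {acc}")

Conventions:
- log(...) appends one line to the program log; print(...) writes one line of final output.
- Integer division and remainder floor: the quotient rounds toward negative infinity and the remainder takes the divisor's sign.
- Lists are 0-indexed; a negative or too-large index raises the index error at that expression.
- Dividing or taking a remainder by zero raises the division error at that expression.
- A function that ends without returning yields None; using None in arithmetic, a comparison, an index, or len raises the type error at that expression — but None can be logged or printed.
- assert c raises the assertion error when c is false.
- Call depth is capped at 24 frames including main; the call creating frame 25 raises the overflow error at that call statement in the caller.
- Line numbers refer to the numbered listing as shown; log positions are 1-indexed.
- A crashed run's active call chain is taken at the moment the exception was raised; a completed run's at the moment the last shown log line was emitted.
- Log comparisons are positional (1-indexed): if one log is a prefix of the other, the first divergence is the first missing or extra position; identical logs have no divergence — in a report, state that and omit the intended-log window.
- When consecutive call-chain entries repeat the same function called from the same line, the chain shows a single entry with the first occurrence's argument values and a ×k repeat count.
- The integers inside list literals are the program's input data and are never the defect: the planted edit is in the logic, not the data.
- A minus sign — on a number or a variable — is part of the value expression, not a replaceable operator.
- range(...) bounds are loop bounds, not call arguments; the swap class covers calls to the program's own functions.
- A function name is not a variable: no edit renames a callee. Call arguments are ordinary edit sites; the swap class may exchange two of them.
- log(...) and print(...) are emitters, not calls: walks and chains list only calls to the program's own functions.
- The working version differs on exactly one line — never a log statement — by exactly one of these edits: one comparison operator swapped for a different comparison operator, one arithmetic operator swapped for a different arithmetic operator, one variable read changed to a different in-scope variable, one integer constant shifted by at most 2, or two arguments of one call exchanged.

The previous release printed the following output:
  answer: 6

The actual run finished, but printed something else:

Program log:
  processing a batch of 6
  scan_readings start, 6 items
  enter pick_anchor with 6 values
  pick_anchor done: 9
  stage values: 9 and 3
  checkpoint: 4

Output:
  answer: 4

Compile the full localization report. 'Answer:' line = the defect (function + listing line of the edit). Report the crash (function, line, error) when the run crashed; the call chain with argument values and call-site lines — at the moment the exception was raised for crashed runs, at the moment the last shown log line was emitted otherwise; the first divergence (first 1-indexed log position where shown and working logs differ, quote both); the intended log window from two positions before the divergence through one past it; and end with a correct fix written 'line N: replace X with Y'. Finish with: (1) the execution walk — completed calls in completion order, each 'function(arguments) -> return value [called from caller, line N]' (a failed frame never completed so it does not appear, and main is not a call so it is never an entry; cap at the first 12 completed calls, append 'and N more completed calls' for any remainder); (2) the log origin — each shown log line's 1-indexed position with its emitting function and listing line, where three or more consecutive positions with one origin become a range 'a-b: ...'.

Answer: the defect is in scan_readings at line 20.
Key observation: The log first diverges at position 6: the faulty run prints 'checkpoint: 4' where the working version prints 'checkpoint: 6'.
Call chain: main.
First divergence: position 6 — the shown line 'checkpoint: 4' should read 'checkpoint: 6'.
Intended log window:
  4: pick_anchor done: 9
  5: stage values: 9 and 3
  6: checkpoint: 6
Execution walk:
  pick_anchor([4, 5, 9, 5, 9, 4]) -> 9  [called from scan_readings, line 17]
  count_flags(0, 4) -> 4  [called from count_flags, line 4]
  count_flags(1, 3) -> 4  [called from count_flags, line 4]
  count_flags(2, 1) -> 4  [called from count_flags, line 4]
  count_flags(3, -2) -> 4  [called from scan_readings, line 20]
  scan_readings([4, 5, 9, 5, 9, 4]) -> 4  [called from main, line 26]
Origin of each log line:
  1 — main, line 25
  2 — scan_readings, line 16
  3 — pick_anchor, line 7
  4 — pick_anchor, line 12
  5 — scan_readings, line 19
  6 — main, line 27
A correct fix: line 20: replace `-2` with `0`.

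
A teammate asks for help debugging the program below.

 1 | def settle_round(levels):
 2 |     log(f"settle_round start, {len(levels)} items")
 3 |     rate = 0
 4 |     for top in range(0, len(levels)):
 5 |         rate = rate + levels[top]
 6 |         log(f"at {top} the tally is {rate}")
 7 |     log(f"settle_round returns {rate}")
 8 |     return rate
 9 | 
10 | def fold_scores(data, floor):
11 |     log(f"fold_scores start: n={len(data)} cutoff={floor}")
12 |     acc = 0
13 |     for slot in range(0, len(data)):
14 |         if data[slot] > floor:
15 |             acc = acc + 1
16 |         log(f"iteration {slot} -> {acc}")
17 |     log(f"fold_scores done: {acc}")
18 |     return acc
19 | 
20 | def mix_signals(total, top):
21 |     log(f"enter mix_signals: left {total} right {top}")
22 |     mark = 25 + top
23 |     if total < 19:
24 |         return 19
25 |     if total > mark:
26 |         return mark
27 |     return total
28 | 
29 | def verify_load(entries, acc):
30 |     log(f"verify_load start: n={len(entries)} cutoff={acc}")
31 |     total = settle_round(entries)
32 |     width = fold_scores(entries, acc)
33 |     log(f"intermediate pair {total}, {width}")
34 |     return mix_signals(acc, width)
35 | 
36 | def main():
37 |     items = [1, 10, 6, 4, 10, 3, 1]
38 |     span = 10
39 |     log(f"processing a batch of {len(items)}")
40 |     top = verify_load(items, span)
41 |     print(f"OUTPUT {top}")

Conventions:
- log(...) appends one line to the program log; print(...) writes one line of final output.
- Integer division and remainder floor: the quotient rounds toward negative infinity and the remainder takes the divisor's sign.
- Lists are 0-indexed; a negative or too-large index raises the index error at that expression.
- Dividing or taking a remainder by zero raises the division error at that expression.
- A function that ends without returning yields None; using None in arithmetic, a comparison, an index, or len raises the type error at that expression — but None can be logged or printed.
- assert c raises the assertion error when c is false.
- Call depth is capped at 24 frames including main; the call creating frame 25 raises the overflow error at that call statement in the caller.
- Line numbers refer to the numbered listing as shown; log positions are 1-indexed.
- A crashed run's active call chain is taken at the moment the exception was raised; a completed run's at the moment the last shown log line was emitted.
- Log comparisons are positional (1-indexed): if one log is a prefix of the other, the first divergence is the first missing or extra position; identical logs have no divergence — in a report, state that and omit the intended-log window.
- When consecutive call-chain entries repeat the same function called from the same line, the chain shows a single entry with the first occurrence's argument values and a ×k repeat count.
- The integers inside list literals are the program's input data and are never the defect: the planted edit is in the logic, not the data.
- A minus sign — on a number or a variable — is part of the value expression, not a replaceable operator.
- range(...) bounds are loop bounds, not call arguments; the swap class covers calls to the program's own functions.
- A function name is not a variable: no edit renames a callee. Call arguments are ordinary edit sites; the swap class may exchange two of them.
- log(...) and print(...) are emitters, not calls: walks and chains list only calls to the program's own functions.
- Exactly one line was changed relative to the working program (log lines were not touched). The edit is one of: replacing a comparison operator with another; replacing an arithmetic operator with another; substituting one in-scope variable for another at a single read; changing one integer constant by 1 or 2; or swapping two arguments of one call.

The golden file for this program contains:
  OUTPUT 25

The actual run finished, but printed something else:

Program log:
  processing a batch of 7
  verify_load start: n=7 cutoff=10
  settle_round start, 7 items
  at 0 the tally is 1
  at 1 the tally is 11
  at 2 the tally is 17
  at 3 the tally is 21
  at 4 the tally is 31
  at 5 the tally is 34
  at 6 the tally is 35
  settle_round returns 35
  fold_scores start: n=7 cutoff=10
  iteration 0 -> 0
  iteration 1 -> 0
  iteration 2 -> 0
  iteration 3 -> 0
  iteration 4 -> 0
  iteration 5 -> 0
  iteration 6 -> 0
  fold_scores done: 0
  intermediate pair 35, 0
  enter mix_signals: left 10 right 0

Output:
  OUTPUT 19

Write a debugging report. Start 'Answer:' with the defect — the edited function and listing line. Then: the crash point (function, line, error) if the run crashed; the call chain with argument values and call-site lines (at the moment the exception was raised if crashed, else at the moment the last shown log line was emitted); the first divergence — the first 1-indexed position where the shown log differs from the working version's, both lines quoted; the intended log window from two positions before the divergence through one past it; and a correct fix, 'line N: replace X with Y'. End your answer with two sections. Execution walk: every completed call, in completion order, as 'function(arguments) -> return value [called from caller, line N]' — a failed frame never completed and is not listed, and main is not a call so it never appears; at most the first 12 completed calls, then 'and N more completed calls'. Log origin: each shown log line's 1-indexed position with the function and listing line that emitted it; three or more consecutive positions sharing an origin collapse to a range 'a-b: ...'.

Answer: the defect is in verify_load at line 34.
Key fact: Position 22 is the first bad log line: 'enter mix_signals: left 10 right 0' should read 'enter mix_signals: left 35 right 0'.
Call chain: main -> verify_load([1, 10, 6, 4, 10, 3, 1], 10) (called at line 40) -> mix_signals(10, 0) (called at line 34).
First divergence: position 22 — shown 'enter mix_signals: left 10 right 0', intended 'enter mix_signals: left 35 right 0'.
Intended log window:
  20: fold_scores done: 0
  21: intermediate pair 35, 0
  22: enter mix_signals: left 35 right 0
Execution walk:
  settle_round([1, 10, 6, 4, 10, 3, 1]) -> 35  [called from verify_load, line 31]
  fold_scores([1, 10, 6, 4, 10, 3, 1], 10) -> 0  [called from verify_load, line 32]
  mix_signals(10, 0) -> 19  [called from verify_load, line 34]
  verify_load([1, 10, 6, 4, 10, 3, 1], 10) -> 19  [called from main, line 40]
Log origin:
  1: logged in main at line 39
  2: logged in verify_load at line 30
  3: logged in settle_round at line 2
  4-10: logged in settle_round at line 6
  11: logged in settle_round at line 7
  12: logged in fold_scores at line 11
  13-19: logged in fold_scores at line 16
  20: logged in fold_scores at line 17
  21: logged in verify_load at line 33
  22: logged in mix_signals at line 21
A correct fix: line 34: replace `acc` with `total`.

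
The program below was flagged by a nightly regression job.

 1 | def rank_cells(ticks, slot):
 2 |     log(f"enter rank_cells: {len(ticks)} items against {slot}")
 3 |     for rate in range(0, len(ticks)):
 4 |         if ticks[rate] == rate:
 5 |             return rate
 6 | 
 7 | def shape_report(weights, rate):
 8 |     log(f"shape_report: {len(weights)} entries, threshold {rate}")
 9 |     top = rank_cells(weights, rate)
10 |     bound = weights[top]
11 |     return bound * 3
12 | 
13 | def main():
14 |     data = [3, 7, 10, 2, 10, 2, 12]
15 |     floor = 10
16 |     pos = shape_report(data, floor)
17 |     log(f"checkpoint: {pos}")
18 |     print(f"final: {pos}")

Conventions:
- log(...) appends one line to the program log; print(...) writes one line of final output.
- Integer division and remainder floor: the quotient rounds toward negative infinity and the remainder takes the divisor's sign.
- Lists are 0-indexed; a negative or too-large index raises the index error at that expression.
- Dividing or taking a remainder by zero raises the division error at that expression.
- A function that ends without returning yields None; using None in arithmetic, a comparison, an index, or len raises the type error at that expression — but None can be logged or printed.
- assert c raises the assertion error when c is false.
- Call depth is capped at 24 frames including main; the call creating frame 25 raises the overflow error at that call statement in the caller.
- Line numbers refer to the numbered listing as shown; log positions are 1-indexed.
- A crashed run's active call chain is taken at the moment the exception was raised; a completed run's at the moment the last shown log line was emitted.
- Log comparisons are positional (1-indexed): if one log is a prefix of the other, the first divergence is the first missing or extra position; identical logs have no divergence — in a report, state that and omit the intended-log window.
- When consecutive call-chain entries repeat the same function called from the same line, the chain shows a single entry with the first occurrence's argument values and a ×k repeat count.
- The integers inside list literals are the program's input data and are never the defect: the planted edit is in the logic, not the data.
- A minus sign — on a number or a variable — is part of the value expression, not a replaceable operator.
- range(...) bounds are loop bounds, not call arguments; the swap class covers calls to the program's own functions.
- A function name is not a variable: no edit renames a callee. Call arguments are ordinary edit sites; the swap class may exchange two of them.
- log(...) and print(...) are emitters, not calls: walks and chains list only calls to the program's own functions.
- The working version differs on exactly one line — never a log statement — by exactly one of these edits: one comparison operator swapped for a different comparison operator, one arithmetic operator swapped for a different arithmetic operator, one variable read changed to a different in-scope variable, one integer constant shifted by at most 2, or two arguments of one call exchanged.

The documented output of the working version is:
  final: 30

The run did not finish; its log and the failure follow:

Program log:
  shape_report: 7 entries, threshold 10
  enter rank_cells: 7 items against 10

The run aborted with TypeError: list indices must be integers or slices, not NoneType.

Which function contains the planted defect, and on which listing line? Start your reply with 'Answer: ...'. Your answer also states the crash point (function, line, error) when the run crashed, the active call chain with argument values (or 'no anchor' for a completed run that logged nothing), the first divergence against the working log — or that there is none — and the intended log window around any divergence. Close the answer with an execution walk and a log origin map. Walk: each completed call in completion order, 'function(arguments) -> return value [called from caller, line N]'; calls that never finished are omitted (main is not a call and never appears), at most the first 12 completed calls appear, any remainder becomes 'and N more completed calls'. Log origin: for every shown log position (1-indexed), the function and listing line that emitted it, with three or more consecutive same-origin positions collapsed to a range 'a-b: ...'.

Answer: the defect is in rank_cells at line 4.
Core observation: The log ends early — 2 lines, where the working version next logs 'checkpoint: 30'.
Crash: shape_report, line 10, TypeError.
Call chain: main -> shape_report([3, 7, 10, 2, 10, 2, 12], 10) (called at line 16).
First divergence: position 3 (shown log ended at 2 lines; the working version continues: 'checkpoint: 30').
Intended log window:
  1: shape_report: 7 entries, threshold 10
  2: enter rank_cells: 7 items against 10
  3: checkpoint: 30
Execution walk:
  rank_cells([3, 7, 10, 2, 10, 2, 12], 10) -> None  [called from shape_report, line 9]
Log origin:
  1 — shape_report, line 8
  2 — rank_cells, line 2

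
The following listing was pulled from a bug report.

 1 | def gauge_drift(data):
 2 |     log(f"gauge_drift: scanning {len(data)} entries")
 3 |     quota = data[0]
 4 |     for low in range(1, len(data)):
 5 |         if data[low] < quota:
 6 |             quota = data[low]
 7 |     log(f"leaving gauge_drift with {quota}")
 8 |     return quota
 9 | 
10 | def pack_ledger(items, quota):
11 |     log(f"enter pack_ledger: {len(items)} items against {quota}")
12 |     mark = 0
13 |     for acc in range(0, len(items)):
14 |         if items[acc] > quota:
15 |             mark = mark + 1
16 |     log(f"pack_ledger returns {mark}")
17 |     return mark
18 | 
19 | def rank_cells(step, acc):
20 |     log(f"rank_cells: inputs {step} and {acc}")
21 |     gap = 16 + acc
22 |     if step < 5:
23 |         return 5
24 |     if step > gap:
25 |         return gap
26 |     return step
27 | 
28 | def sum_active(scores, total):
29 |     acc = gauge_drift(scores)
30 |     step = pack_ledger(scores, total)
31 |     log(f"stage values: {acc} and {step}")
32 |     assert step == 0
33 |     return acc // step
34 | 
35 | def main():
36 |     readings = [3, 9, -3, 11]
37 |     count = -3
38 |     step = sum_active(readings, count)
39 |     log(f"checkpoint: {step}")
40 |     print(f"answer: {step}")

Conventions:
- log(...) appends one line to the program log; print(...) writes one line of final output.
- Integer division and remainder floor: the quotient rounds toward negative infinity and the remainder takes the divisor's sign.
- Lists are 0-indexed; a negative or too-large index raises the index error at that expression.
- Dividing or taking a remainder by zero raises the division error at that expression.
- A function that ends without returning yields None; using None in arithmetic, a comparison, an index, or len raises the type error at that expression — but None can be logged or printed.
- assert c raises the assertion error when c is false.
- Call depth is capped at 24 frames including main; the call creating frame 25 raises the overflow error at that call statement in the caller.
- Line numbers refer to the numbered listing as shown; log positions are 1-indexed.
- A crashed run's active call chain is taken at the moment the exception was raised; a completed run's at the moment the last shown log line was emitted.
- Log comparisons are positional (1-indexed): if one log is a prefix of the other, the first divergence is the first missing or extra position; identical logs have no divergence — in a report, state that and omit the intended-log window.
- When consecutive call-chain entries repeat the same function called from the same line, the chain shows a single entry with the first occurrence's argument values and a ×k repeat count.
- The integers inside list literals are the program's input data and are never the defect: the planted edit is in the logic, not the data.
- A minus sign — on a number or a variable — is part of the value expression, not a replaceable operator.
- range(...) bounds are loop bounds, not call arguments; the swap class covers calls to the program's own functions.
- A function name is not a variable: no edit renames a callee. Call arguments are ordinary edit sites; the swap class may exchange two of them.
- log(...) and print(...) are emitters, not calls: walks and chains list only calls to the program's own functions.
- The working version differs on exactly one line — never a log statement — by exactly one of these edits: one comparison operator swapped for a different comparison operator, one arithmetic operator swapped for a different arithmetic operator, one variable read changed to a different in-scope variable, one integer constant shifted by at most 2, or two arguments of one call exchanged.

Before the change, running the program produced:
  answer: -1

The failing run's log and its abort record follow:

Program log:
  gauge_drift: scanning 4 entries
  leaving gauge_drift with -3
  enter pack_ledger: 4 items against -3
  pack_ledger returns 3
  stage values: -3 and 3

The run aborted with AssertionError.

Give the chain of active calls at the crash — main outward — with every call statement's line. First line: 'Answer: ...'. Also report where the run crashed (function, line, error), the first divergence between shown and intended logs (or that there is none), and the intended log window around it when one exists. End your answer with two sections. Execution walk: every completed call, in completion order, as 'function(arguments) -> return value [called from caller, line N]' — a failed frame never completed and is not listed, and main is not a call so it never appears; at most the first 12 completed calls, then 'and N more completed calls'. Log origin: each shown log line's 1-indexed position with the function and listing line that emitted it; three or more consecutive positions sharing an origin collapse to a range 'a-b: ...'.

Answer: main -> sum_active (called at line 38).
Key observation: The faulty run's log stops after 5 lines; the working version's next line would be 'checkpoint: -1'.
Crash: sum_active, line 32, AssertionError.
First divergence: position 6 (shown log ended at 5 lines; the working version continues: 'checkpoint: -1').
Intended log window:
  4: pack_ledger returns 3
  5: stage values: -3 and 3
  6: checkpoint: -1
Execution walk:
  gauge_drift([3, 9, -3, 11]) -> -3  [called from sum_active, line 29]
  pack_ledger([3, 9, -3, 11], -3) -> 3  [called from sum_active, line 30]
Log origins:
  1 — gauge_drift, line 2
  2 — gauge_drift, line 7
  3 — pack_ledger, line 11
  4 — pack_ledger, line 16
  5 — sum_active, line 31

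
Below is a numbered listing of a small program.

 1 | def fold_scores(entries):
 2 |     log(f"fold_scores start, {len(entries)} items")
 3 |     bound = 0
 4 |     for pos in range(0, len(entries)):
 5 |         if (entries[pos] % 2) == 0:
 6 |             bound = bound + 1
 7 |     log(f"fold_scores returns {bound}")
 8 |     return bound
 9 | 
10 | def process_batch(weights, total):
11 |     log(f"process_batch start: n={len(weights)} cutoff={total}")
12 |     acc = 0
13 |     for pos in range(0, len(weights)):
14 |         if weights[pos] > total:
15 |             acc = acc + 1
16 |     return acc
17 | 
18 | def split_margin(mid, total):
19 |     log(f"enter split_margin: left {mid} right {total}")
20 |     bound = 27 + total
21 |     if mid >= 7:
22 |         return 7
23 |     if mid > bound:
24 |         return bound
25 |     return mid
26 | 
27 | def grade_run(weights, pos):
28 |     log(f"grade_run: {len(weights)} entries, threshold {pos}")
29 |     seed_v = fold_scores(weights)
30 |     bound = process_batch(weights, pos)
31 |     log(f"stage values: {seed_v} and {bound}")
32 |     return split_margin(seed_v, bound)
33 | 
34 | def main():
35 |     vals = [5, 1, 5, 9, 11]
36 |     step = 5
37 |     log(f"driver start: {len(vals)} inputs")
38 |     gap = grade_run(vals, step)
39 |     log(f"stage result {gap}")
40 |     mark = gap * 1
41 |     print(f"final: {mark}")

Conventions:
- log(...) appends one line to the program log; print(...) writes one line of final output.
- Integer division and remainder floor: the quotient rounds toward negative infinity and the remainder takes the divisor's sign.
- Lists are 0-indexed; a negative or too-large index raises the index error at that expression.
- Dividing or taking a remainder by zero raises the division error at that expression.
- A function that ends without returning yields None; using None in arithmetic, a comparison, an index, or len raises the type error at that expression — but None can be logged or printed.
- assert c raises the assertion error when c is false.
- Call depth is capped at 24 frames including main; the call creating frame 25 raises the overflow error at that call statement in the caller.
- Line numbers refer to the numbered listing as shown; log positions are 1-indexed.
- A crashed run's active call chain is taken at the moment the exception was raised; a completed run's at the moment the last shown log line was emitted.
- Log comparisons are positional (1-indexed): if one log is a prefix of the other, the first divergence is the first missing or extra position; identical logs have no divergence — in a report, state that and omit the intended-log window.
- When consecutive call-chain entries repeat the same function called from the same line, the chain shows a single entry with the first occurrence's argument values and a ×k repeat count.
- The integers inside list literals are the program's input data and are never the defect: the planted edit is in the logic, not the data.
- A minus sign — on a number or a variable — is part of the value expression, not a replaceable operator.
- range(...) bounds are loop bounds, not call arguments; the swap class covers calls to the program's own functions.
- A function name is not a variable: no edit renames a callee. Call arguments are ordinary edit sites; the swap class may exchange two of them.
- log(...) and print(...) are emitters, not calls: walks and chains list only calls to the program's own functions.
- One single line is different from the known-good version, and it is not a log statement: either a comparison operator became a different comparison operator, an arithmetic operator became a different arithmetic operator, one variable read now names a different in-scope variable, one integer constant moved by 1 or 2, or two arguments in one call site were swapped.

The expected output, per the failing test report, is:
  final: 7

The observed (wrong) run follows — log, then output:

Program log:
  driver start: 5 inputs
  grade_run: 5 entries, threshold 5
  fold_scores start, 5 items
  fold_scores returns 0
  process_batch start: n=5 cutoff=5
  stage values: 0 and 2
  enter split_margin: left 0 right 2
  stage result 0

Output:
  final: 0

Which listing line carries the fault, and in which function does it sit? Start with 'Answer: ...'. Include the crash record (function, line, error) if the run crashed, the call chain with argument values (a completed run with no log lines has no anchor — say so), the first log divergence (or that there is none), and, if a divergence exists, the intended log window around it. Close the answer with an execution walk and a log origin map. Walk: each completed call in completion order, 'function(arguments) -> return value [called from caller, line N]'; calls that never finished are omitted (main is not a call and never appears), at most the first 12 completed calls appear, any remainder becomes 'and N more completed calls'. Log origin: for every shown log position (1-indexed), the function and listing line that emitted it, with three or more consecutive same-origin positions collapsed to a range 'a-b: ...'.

Answer: the defect is in split_margin at line 21.
The tell: At log position 8 the runs split — shown 'stage result 0', but the working version logs 'stage result 7'.
Call chain: main.
First divergence: position 8 — the shown line 'stage result 0' should read 'stage result 7'.
Intended log window:
  6: stage values: 0 and 2
  7: enter split_margin: left 0 right 2
  8: stage result 7
Execution walk:
  fold_scores([5, 1, 5, 9, 11]) -> 0  [called from grade_run, line 29]
  process_batch([5, 1, 5, 9, 11], 5) -> 2  [called from grade_run, line 30]
  split_margin(0, 2) -> 0  [called from grade_run, line 32]
  grade_run([5, 1, 5, 9, 11], 5) -> 0  [called from main, line 38]
Log origins:
  1: logged in main at line 37
  2: logged in grade_run at line 28
  3: logged in fold_scores at line 2
  4: logged in fold_scores at line 7
  5: logged in process_batch at line 11
  6: logged in grade_run at line 31
  7: logged in split_margin at line 19
  8: logged in main at line 39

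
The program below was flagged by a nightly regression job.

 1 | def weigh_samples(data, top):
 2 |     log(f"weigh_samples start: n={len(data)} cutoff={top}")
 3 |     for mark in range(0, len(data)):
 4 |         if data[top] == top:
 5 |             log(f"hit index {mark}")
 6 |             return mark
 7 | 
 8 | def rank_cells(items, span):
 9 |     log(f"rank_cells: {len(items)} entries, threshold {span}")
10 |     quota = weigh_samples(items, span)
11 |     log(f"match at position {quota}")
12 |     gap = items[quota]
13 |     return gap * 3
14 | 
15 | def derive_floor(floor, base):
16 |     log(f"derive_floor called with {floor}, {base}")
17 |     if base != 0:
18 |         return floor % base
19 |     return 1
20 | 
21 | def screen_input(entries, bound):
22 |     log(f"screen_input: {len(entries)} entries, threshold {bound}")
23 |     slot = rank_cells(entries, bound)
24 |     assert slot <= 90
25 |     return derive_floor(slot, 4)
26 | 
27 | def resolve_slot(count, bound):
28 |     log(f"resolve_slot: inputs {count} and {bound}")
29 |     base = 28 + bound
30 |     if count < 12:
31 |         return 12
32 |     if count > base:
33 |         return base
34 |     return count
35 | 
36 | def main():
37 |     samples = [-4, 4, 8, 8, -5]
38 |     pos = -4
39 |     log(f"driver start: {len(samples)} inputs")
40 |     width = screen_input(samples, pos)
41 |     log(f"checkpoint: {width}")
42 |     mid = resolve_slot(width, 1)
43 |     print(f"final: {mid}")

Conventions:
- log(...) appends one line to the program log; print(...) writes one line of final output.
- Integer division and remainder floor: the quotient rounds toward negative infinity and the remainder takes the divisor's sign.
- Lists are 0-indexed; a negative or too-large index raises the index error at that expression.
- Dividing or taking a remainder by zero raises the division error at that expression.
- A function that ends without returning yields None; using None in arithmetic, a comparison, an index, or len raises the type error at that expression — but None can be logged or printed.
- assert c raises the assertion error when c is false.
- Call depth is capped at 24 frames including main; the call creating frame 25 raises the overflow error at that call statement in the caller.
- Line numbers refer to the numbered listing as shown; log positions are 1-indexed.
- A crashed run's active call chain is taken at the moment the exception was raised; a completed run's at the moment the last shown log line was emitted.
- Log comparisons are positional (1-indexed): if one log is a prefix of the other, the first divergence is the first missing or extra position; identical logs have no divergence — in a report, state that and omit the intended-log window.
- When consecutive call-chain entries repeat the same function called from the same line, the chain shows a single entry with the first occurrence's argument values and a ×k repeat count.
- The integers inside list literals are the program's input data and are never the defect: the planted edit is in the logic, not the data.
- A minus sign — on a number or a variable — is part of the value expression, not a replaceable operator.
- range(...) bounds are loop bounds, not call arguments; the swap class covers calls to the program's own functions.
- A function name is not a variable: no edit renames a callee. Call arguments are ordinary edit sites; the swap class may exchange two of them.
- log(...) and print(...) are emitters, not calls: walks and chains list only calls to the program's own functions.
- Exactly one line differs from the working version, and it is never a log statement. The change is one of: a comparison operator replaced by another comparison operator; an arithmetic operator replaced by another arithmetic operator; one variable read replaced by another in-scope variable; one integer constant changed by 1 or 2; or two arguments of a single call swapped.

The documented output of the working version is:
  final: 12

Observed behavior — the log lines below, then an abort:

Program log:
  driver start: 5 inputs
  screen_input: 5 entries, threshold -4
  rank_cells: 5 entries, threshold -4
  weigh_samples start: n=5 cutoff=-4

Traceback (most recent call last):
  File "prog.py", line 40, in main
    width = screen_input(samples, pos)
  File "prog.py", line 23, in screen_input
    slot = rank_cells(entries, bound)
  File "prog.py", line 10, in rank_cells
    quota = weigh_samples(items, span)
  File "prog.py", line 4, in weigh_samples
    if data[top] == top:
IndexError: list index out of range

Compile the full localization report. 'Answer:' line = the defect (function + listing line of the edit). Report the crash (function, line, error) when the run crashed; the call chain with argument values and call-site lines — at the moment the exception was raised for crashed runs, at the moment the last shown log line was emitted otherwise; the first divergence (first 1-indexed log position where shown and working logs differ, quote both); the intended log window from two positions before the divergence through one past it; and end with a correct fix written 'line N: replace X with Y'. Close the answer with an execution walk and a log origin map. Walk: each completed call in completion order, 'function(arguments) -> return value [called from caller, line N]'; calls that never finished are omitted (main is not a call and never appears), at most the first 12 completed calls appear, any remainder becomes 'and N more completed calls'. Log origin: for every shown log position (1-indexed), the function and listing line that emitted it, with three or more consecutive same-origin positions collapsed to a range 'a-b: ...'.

Answer: the defect is in weigh_samples at line 4.
Core observation: After 4 matching log lines the faulty run goes silent, while the working version continues with 'hit index 0'.
Crash: weigh_samples, line 4, IndexError.
Call chain: main -> screen_input([-4, 4, 8, 8, -5], -4) (called at line 40) -> rank_cells([-4, 4, 8, 8, -5], -4) (called at line 23) -> weigh_samples([-4, 4, 8, 8, -5], -4) (called at line 10).
First divergence: position 5; the shown log stops at 4 lines while the working version next logs 'hit index 0'.
Intended log window:
  3: rank_cells: 5 entries, threshold -4
  4: weigh_samples start: n=5 cutoff=-4
  5: hit index 0
  6: match at position 0
Execution walk:
  (no call completed)
Log origin:
  1: from main, line 39
  2: from screen_input, line 22
  3: from rank_cells, line 9
  4: from weigh_samples, line 2
A correct fix: line 4: replace `data[top]` with `data[mark]`.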